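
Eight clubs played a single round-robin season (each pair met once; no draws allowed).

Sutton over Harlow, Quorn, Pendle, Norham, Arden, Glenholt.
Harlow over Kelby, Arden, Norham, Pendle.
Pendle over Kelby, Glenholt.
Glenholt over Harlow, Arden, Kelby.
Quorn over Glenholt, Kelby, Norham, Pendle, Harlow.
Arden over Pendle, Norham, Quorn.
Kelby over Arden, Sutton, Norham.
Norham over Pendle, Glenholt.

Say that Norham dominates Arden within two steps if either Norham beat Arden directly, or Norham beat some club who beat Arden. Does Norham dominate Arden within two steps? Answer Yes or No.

Yes

Norham did not beat Arden directly.
Norham beat Glenholt, Pendle. Of those, Glenholt beat Arden.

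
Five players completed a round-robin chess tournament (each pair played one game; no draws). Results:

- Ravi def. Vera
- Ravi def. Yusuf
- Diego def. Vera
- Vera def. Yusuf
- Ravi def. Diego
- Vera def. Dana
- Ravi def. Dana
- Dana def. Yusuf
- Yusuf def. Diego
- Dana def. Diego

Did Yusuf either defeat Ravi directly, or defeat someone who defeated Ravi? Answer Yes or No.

No

Yusuf did not beat Ravi directly.
Yusuf beat Diego, but each of them lost to Ravi. No two-step path.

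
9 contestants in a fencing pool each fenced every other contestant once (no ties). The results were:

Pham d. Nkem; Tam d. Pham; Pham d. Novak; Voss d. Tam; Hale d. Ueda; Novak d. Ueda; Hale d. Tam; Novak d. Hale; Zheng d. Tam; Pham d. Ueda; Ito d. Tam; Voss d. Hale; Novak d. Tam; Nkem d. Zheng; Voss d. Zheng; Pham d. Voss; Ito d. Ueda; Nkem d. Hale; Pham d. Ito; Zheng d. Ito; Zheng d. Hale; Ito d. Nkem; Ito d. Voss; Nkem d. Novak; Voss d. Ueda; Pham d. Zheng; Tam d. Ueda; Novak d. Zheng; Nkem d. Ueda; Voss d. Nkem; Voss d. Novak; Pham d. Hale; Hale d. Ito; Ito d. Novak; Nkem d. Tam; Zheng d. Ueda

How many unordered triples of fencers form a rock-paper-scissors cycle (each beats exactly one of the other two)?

Win totals: Novak 4, Zheng 4, Ueda 0, Tam 2, Hale 3, Voss 6, Ito 5, Pham 7, Nkem 5.
A fencer with w wins dominates both others in C(w,2) triples; summing gives 6 + 6 + 0 + 1 + 3 + 15 + 10 + 21 + 10 = 72 transitive triples.
Total triples C(9,3) = 84, so cyclic triples = 84 − 72 = 12.

12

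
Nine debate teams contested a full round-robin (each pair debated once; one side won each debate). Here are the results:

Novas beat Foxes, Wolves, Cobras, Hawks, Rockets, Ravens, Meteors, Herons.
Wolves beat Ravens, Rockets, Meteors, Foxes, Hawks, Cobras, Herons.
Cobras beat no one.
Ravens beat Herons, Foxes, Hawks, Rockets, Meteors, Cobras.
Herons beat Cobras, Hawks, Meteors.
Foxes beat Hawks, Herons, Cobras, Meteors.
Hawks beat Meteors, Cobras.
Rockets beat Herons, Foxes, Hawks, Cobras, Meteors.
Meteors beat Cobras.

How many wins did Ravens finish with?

6

Ravens' results: beat Herons, Rockets, Foxes, Hawks, Cobras, Meteors; lost to Novas, Wolves.
That is 6 wins.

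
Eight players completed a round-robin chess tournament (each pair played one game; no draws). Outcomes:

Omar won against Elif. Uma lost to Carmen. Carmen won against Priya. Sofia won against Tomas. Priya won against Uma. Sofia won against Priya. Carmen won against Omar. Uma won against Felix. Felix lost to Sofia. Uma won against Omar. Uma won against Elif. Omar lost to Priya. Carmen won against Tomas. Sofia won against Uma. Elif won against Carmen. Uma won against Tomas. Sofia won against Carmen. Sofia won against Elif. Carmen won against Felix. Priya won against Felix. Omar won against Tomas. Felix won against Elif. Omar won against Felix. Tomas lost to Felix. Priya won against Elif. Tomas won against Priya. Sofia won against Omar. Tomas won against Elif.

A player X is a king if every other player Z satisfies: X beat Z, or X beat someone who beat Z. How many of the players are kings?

1

Uma cannot reach Sofia in two steps.
Tomas cannot reach Sofia in two steps.
Carmen cannot reach Sofia in two steps.
Felix cannot reach Uma, Sofia, Omar in two steps.
Elif cannot reach Sofia in two steps.
Priya cannot reach Sofia in two steps.
Sofia reaches everyone (king).
Omar cannot reach Uma, Sofia in two steps.
Kings: Sofia — 1.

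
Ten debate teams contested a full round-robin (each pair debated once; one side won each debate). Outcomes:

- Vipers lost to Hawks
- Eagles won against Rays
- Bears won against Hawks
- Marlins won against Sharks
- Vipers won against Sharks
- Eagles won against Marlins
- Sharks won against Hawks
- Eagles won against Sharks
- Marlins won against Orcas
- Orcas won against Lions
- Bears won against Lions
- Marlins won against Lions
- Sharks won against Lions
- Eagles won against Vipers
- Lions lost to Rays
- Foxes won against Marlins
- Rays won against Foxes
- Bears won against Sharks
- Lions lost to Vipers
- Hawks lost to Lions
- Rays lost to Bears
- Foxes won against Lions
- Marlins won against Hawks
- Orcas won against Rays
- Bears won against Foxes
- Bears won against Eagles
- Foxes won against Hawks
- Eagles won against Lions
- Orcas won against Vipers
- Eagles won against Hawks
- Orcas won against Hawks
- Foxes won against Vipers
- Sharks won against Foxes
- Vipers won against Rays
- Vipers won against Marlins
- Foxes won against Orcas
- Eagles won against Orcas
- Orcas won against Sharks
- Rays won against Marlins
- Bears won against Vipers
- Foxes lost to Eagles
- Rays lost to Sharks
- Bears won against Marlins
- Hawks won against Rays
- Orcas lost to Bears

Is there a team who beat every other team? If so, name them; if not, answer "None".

Bears has 9 wins out of 9 opponents — a perfect record.

Bears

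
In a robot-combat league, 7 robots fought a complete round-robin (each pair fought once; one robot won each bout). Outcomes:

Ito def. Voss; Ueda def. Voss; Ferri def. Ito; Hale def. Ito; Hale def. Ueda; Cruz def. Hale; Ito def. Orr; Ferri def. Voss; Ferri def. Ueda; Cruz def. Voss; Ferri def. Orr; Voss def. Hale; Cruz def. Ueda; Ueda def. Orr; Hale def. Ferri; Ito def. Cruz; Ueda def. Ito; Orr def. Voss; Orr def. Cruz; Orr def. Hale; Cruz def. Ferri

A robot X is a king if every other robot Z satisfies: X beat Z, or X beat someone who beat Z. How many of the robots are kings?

Ferri reaches everyone (king).
Ueda cannot reach Ferri in two steps.
Ito reaches everyone (king).
Hale reaches everyone (king).
Voss cannot reach Cruz, Orr in two steps.
Cruz reaches everyone (king).
Orr reaches everyone (king).
Kings: Ferri, Ito, Hale, Cruz, Orr — 5.

5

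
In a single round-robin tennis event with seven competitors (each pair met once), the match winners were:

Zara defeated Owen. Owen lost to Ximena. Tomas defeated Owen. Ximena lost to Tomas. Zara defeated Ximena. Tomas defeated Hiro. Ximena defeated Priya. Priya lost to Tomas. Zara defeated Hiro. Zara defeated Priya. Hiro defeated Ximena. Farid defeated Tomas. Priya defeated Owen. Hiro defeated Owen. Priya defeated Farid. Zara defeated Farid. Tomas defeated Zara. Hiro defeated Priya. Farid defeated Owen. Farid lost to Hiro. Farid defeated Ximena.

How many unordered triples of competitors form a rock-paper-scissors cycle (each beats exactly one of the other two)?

4

Win totals: Priya 2, Ximena 2, Owen 0, Hiro 4, Farid 3, Tomas 5, Zara 5.
A competitor with w wins dominates both others in C(w,2) triples; summing gives 1 + 1 + 0 + 6 + 3 + 10 + 10 = 31 transitive triples.
Total triples C(7,3) = 35, so cyclic triples = 35 − 31 = 4.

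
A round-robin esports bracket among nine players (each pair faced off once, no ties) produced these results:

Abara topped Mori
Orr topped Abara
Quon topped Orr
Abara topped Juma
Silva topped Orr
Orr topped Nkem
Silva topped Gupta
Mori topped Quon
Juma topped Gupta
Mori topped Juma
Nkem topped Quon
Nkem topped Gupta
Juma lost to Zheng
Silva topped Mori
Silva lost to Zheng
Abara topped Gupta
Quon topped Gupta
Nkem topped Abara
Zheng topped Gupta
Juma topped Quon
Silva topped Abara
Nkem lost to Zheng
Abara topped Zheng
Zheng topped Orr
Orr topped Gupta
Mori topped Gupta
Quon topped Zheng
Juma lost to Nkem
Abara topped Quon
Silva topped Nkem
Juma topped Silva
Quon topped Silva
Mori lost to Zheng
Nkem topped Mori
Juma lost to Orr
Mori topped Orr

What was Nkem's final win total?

Nkem's results: beat Abara, Gupta, Mori, Juma, Quon; lost to Zheng, Silva, Orr.
That is 5 wins.

5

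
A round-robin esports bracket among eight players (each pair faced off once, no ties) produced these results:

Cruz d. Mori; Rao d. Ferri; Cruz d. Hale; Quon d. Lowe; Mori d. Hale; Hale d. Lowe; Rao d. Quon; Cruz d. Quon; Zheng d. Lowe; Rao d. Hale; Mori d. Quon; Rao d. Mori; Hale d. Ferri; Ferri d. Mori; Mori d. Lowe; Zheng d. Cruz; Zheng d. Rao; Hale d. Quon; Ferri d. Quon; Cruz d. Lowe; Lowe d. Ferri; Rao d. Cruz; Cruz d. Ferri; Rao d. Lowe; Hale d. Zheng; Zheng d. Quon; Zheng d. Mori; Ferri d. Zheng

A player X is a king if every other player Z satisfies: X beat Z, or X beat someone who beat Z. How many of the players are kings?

4

Hale reaches everyone (king).
Cruz cannot reach Rao in two steps.
Zheng reaches everyone (king).
Rao reaches everyone (king).
Lowe cannot reach Hale, Cruz, Rao in two steps.
Ferri reaches everyone (king).
Quon cannot reach Hale, Cruz, Zheng, Rao, Mori in two steps.
Mori cannot reach Cruz, Rao in two steps.
Kings: Hale, Zheng, Rao, Ferri — 4.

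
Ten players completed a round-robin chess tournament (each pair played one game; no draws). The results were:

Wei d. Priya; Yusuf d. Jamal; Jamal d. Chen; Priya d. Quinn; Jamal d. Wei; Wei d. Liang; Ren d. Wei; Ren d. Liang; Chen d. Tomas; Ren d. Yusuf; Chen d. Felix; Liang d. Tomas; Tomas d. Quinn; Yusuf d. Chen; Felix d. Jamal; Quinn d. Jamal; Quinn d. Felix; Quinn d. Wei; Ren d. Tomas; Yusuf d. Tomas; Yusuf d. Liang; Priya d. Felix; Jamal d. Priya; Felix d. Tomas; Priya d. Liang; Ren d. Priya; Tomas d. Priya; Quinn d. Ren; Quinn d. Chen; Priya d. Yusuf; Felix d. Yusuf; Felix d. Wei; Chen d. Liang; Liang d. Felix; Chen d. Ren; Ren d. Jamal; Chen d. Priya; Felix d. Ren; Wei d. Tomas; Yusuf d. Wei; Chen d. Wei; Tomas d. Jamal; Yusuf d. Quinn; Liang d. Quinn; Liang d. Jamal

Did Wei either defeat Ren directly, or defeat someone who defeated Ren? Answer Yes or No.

No

Wei did not beat Ren directly.
Wei beat Priya, Tomas, Liang, but each of them lost to Ren. No two-step path.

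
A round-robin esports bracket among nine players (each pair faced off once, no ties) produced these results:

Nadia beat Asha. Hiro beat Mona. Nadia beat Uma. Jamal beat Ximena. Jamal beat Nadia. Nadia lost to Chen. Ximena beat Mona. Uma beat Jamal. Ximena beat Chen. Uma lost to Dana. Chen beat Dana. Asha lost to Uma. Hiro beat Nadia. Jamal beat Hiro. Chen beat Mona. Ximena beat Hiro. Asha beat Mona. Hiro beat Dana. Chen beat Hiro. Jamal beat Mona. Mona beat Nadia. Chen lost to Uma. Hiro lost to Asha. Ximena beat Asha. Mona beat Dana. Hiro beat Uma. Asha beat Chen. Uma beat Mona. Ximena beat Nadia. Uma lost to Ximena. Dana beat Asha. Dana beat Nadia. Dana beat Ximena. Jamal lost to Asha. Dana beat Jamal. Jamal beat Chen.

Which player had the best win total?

Ximena

Win totals: Ximena 6, Hiro 4, Nadia 2, Chen 4, Asha 4, Jamal 5, Mona 2, Uma 4, Dana 5.
Ximena leads with 6 wins (next highest: 5).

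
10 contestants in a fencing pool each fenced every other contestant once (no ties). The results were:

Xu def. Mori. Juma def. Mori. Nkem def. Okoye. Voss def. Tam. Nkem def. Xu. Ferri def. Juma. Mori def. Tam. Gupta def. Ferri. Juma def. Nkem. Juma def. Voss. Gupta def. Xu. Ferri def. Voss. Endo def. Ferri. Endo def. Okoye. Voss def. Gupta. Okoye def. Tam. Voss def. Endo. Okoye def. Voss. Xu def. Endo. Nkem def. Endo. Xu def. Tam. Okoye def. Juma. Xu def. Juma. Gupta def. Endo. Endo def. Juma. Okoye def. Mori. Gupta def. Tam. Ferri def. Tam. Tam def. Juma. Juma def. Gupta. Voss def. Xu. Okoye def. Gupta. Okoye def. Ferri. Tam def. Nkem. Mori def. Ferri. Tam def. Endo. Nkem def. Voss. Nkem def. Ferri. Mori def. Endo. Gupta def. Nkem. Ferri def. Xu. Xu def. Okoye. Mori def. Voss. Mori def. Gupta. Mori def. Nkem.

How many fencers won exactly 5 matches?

Win totals: Ferri 4, Mori 6, Voss 4, Tam 3, Okoye 6, Juma 4, Xu 5, Nkem 5, Endo 3, Gupta 5.
Exactly 5: Xu, Nkem, Gupta — 3 fencers.

3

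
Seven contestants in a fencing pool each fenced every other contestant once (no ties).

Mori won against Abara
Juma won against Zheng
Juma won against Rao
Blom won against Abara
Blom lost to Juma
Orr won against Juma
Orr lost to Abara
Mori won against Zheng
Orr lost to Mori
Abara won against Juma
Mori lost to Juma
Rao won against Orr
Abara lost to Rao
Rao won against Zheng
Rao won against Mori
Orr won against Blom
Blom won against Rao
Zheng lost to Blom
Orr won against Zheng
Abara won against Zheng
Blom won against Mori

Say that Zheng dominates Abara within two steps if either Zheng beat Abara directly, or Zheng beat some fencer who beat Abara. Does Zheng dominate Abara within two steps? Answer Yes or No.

No

Zheng did not beat Abara directly.
Zheng beat no one, so there is no intermediate fencer.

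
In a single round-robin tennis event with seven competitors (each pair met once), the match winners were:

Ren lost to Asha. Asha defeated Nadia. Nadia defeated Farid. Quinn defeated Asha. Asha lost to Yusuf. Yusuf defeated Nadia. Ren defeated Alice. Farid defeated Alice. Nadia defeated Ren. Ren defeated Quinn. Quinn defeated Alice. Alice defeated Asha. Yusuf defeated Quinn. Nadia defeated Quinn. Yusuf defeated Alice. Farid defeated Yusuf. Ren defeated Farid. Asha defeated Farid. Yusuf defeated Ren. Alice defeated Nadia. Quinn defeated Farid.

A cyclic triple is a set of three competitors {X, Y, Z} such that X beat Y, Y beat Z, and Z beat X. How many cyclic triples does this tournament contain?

11

Win totals: Ren 3, Farid 2, Asha 3, Yusuf 5, Nadia 3, Quinn 3, Alice 2.
A competitor with w wins dominates both others in C(w,2) triples; summing gives 3 + 1 + 3 + 10 + 3 + 3 + 1 = 24 transitive triples.
Total triples C(7,3) = 35, so cyclic triples = 35 − 24 = 11.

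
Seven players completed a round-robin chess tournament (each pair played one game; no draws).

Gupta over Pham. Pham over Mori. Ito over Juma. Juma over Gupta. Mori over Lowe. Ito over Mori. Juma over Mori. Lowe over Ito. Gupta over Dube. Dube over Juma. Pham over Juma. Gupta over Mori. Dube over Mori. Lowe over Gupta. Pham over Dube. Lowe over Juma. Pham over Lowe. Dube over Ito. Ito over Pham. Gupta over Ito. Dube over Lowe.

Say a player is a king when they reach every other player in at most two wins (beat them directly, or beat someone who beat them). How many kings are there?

Lowe reaches everyone (king).
Pham reaches everyone (king).
Dube reaches everyone (king).
Juma reaches everyone (king).
Ito reaches everyone (king).
Mori cannot reach Pham, Dube in two steps.
Gupta reaches everyone (king).
Kings: Lowe, Pham, Dube, Juma, Ito, Gupta — 6.

6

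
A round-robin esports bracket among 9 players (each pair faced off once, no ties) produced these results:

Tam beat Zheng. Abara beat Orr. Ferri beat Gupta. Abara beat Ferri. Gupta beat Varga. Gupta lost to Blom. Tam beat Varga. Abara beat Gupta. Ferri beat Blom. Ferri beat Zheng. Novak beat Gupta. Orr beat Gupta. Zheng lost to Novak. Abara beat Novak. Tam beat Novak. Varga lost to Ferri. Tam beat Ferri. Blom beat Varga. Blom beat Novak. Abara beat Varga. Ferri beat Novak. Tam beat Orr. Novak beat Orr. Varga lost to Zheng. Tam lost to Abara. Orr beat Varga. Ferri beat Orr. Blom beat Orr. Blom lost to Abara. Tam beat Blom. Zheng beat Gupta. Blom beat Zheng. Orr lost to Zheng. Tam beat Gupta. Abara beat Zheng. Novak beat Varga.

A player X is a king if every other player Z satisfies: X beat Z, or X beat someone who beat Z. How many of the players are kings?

1

Blom cannot reach Abara, Ferri, Tam in two steps.
Abara reaches everyone (king).
Zheng cannot reach Blom, Abara, Ferri, Tam, Novak in two steps.
Ferri cannot reach Abara, Tam in two steps.
Tam cannot reach Abara in two steps.
Orr cannot reach Blom, Abara, Zheng, Ferri, Tam, Novak in two steps.
Gupta cannot reach Blom, Abara, Zheng, Ferri, Tam, Orr, Novak in two steps.
Varga cannot reach Blom, Abara, Zheng, Ferri, Tam, Orr, Gupta, Novak in two steps.
Novak cannot reach Blom, Abara, Ferri, Tam in two steps.
Kings: Abara — 1.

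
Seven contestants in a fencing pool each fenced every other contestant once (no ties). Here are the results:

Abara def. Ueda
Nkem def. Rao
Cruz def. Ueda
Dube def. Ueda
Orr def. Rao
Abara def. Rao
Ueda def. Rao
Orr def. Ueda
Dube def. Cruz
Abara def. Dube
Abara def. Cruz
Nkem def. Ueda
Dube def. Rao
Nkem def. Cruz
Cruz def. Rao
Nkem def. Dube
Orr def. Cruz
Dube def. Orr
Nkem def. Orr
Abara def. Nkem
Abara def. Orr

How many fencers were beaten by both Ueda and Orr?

1

Ueda beat: Rao.
Orr beat: Cruz, Ueda, Rao.
Both beat: Rao — 1.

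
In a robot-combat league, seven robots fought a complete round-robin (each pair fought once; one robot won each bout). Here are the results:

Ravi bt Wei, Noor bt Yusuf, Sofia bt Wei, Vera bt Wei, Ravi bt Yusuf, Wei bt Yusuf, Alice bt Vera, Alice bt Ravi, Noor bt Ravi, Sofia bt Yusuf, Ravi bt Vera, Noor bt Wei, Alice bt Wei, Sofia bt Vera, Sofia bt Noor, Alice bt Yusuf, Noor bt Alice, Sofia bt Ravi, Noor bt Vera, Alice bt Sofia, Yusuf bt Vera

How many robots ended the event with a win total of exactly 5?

Win totals: Alice 5, Vera 1, Wei 1, Noor 5, Ravi 3, Yusuf 1, Sofia 5.
Exactly 5: Alice, Noor, Sofia — 3 robots.

3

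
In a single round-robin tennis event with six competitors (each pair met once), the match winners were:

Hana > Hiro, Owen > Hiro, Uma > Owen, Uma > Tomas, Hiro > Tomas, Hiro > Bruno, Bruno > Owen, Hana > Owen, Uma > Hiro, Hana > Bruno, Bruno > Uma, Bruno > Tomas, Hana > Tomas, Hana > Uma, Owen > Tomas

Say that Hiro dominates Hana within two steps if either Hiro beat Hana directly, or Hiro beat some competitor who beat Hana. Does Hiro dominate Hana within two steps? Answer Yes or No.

Hiro did not beat Hana directly.
Hiro beat Bruno, Tomas, but each of them lost to Hana. No two-step path.

No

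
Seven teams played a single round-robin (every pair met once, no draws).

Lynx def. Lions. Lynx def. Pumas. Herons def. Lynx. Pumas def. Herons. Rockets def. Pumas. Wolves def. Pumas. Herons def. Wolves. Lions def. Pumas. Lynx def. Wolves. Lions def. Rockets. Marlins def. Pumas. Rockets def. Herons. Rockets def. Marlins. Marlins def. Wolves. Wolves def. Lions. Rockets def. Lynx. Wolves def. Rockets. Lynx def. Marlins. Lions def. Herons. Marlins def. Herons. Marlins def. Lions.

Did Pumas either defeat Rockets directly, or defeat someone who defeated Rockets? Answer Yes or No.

Pumas did not beat Rockets directly.
Pumas beat Herons, but each of them lost to Rockets. No two-step path.

No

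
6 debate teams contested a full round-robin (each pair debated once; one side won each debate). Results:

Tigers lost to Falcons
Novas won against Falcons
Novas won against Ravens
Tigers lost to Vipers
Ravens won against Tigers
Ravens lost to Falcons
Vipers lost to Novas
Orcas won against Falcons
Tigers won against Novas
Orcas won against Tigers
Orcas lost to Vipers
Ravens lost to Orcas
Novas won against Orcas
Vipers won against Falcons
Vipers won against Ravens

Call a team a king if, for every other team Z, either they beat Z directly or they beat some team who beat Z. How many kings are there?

Orcas cannot reach Vipers in two steps.
Falcons cannot reach Orcas, Vipers in two steps.
Novas reaches everyone (king).
Tigers reaches everyone (king).
Ravens cannot reach Orcas, Falcons, Vipers in two steps.
Vipers reaches everyone (king).
Kings: Novas, Tigers, Vipers — 3.

3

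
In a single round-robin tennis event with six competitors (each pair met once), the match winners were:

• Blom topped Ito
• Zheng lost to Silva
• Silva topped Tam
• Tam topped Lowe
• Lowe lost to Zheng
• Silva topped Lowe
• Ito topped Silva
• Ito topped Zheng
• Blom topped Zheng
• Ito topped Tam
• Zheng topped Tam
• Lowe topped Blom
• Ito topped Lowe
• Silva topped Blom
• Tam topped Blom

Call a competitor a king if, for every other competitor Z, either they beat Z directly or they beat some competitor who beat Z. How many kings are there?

3

Blom reaches everyone (king).
Silva reaches everyone (king).
Tam cannot reach Silva in two steps.
Zheng cannot reach Silva, Ito in two steps.
Lowe cannot reach Silva, Tam in two steps.
Ito reaches everyone (king).
Kings: Blom, Silva, Ito — 3.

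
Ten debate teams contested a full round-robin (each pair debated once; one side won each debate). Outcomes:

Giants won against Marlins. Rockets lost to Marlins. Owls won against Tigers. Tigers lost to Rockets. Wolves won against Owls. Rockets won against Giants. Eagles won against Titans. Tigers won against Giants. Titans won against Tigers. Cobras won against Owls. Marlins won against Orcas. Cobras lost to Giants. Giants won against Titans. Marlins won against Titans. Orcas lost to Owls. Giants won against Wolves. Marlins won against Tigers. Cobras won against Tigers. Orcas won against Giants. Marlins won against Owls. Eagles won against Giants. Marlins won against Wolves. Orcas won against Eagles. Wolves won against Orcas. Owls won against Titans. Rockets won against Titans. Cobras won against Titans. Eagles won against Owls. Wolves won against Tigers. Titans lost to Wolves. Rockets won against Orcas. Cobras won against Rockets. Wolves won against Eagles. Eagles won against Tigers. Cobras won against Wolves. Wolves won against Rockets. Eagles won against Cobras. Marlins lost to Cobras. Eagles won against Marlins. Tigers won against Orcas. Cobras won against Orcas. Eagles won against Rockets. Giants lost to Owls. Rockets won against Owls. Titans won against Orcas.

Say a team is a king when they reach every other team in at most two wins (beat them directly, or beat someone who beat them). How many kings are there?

6

Marlins cannot reach Cobras in two steps.
Owls cannot reach Rockets in two steps.
Wolves reaches everyone (king).
Eagles reaches everyone (king).
Giants reaches everyone (king).
Titans cannot reach Marlins, Owls, Wolves, Rockets, Cobras in two steps.
Rockets reaches everyone (king).
Tigers cannot reach Owls, Rockets in two steps.
Orcas reaches everyone (king).
Cobras reaches everyone (king).
Kings: Wolves, Eagles, Giants, Rockets, Orcas, Cobras — 6.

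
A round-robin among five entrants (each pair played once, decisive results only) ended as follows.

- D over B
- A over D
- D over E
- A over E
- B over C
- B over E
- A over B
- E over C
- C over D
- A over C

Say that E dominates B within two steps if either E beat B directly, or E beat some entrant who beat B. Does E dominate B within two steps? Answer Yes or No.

E did not beat B directly.
E beat C, but each of them lost to B. No two-step path.

No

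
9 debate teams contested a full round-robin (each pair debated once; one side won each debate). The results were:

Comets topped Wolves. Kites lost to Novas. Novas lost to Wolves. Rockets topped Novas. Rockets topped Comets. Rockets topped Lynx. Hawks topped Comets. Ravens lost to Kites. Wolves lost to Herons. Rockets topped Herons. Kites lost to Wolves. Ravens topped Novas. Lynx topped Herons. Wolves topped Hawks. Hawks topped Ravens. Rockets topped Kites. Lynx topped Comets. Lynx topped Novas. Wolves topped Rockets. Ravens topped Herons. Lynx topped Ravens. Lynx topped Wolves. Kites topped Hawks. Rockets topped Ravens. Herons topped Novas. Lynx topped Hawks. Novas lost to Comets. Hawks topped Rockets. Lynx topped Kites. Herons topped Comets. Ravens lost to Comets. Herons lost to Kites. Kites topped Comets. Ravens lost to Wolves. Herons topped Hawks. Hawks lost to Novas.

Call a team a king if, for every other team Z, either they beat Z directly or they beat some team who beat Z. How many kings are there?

Novas cannot reach Lynx, Wolves in two steps.
Ravens cannot reach Lynx, Rockets in two steps.
Lynx reaches everyone (king).
Hawks reaches everyone (king).
Kites cannot reach Lynx in two steps.
Comets cannot reach Lynx in two steps.
Wolves reaches everyone (king).
Rockets reaches everyone (king).
Herons cannot reach Lynx in two steps.
Kings: Lynx, Hawks, Wolves, Rockets — 4.

4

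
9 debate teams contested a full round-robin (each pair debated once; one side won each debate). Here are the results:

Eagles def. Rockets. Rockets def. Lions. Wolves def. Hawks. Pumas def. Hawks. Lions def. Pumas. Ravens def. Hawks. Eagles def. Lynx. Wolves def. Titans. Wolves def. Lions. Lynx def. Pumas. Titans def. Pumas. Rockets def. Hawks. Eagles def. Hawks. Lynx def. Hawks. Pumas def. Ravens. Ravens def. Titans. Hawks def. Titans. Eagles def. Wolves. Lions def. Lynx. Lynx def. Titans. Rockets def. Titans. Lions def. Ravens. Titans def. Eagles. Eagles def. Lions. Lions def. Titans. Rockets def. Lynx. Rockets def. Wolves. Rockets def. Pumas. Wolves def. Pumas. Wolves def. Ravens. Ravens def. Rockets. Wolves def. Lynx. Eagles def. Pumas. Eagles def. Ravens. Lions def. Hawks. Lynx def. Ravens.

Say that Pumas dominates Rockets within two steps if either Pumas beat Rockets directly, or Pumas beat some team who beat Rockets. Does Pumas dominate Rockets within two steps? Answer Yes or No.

Yes

Pumas did not beat Rockets directly.
Pumas beat Ravens, Hawks. Of those, Ravens beat Rockets.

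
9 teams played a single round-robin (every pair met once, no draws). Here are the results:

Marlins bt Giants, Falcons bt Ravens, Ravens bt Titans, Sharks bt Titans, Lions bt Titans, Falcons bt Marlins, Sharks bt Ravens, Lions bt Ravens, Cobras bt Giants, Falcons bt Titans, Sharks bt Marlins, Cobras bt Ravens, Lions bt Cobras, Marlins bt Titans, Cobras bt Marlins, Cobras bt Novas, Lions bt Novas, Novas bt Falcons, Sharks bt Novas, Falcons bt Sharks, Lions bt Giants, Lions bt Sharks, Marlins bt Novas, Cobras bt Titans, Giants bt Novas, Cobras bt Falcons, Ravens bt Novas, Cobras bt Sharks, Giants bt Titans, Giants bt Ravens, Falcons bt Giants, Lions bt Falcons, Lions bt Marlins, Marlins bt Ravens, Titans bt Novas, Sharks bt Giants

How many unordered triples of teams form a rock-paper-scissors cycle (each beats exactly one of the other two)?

Win totals: Falcons 5, Novas 1, Ravens 2, Lions 8, Sharks 5, Marlins 4, Giants 3, Cobras 7, Titans 1.
A team with w wins dominates both others in C(w,2) triples; summing gives 10 + 0 + 1 + 28 + 10 + 6 + 3 + 21 + 0 = 79 transitive triples.
Total triples C(9,3) = 84, so cyclic triples = 84 − 79 = 5.

5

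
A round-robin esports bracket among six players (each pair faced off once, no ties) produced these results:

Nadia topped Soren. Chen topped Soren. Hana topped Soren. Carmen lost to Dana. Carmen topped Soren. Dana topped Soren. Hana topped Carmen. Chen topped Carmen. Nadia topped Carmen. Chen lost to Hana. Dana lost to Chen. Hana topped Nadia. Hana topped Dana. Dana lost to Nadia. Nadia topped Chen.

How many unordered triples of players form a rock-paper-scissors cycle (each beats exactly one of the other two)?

0

Win totals: Soren 0, Carmen 1, Hana 5, Chen 3, Nadia 4, Dana 2.
A player with w wins dominates both others in C(w,2) triples; summing gives 0 + 0 + 10 + 3 + 6 + 1 = 20 transitive triples.
Total triples C(6,3) = 20, so cyclic triples = 20 − 20 = 0.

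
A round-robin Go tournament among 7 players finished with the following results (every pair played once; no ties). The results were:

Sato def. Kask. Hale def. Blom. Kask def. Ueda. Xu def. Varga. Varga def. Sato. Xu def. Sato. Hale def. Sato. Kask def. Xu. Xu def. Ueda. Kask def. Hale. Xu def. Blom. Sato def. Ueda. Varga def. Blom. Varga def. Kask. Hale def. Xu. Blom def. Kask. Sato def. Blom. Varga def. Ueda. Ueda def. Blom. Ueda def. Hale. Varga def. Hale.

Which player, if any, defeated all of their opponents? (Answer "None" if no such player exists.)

None

Highest win total is Varga with 5 (out of 6 possible).
Varga lost to Xu, so no player went undefeated.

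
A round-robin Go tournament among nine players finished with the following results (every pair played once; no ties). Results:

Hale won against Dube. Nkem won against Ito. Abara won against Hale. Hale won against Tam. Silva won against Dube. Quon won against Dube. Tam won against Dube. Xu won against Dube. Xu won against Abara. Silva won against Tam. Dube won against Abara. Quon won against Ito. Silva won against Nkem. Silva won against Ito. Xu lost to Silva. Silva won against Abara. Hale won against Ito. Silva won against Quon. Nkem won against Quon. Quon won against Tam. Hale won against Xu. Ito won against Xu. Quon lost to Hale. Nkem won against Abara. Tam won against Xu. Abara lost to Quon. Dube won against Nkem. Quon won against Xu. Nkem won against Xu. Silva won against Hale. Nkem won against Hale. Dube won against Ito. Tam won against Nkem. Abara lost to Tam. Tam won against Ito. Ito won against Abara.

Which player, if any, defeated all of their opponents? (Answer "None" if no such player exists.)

Silva has 8 wins out of 8 opponents — a perfect record.

Silva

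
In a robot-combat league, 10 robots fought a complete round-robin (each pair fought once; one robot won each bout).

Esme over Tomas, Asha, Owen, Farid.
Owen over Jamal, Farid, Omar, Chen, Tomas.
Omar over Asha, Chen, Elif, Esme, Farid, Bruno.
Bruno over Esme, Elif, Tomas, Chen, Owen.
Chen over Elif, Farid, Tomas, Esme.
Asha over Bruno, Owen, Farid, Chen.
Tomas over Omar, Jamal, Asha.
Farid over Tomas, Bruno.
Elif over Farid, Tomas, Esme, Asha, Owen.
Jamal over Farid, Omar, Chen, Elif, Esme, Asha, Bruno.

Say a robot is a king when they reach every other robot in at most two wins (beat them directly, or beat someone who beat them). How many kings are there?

Chen reaches everyone (king).
Omar cannot reach Jamal in two steps.
Tomas reaches everyone (king).
Owen reaches everyone (king).
Asha reaches everyone (king).
Bruno reaches everyone (king).
Elif reaches everyone (king).
Esme cannot reach Elif in two steps.
Jamal reaches everyone (king).
Farid reaches everyone (king).
Kings: Chen, Tomas, Owen, Asha, Bruno, Elif, Jamal, Farid — 8.

8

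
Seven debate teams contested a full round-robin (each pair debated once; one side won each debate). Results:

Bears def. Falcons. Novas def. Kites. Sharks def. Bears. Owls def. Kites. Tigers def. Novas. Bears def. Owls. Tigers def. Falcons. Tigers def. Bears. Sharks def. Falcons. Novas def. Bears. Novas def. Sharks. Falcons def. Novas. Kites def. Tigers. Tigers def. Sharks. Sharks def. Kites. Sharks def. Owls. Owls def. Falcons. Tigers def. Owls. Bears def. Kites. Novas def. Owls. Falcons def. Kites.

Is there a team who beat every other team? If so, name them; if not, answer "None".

None

Highest win total is Tigers with 5 (out of 6 possible).
Tigers lost to Kites, so no team went undefeated.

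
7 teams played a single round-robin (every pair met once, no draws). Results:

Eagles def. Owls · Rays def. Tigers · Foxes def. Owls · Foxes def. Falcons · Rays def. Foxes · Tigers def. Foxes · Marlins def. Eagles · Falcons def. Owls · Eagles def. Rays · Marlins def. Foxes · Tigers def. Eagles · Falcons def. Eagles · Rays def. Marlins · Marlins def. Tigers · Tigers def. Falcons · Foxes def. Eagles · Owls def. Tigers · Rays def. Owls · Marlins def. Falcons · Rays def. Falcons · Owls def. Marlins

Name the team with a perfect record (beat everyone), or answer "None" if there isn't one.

None

Highest win total is Rays with 5 (out of 6 possible).
Rays lost to Eagles, so no team went undefeated.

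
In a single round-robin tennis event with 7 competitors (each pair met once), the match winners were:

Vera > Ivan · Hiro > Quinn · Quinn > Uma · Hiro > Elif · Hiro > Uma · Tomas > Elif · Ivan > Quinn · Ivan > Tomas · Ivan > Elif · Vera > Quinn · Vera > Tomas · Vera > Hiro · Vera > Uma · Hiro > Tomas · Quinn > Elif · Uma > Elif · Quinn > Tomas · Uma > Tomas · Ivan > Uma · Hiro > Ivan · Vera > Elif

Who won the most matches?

Win totals: Hiro 5, Tomas 1, Quinn 3, Uma 2, Ivan 4, Vera 6, Elif 0.
Vera leads with 6 wins (next highest: 5).

Vera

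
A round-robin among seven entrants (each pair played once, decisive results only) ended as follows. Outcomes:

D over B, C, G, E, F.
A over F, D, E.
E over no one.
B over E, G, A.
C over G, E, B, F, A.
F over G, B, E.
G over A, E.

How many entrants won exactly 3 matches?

3

Win totals: A 3, B 3, C 5, D 5, E 0, F 3, G 2.
Exactly 3: A, B, F — 3 entrants.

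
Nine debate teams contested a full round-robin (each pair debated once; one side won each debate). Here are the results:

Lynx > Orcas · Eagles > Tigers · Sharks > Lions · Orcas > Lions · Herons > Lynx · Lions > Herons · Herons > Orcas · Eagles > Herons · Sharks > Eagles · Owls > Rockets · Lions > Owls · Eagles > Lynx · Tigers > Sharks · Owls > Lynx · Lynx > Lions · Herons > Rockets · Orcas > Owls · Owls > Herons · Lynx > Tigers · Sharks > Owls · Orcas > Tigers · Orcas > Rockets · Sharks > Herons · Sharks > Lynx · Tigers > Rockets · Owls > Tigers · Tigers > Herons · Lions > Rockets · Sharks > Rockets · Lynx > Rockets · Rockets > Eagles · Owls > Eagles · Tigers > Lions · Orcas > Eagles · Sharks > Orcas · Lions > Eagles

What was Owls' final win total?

Owls' results: beat Herons, Lynx, Eagles, Rockets, Tigers; lost to Sharks, Orcas, Lions.
That is 5 wins.

5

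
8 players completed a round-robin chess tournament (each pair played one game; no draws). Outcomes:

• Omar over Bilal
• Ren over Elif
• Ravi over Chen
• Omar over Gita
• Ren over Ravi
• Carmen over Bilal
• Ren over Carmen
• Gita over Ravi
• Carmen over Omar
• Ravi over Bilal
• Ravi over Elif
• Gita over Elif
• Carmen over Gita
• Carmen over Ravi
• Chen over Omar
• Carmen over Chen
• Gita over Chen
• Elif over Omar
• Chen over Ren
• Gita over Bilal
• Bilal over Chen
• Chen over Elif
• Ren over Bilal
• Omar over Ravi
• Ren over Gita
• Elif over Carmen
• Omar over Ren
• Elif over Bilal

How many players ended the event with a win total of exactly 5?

Win totals: Carmen 5, Ren 5, Ravi 3, Gita 4, Chen 3, Bilal 1, Elif 3, Omar 4.
Exactly 5: Carmen, Ren — 2 players.

2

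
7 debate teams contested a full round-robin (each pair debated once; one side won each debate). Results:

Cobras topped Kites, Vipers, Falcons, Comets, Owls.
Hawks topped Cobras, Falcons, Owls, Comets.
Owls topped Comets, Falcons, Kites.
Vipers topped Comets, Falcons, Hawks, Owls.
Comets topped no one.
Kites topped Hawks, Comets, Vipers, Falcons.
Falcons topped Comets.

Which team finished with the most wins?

Win totals: Comets 0, Vipers 4, Hawks 4, Owls 3, Kites 4, Falcons 1, Cobras 5.
Cobras leads with 5 wins (next highest: 4).

Cobras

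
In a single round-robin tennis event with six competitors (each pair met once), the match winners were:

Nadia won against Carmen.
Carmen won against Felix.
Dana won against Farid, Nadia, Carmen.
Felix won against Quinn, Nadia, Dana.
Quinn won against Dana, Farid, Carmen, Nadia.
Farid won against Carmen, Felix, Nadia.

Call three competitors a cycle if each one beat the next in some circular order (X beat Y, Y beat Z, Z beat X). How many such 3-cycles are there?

5

Of the C(6,3) = 20 triples, the cyclic ones are: {Quinn, Farid, Felix}; {Quinn, Felix, Carmen}; {Dana, Farid, Felix}; {Dana, Felix, Carmen}; {Nadia, Felix, Carmen}.
That is 5.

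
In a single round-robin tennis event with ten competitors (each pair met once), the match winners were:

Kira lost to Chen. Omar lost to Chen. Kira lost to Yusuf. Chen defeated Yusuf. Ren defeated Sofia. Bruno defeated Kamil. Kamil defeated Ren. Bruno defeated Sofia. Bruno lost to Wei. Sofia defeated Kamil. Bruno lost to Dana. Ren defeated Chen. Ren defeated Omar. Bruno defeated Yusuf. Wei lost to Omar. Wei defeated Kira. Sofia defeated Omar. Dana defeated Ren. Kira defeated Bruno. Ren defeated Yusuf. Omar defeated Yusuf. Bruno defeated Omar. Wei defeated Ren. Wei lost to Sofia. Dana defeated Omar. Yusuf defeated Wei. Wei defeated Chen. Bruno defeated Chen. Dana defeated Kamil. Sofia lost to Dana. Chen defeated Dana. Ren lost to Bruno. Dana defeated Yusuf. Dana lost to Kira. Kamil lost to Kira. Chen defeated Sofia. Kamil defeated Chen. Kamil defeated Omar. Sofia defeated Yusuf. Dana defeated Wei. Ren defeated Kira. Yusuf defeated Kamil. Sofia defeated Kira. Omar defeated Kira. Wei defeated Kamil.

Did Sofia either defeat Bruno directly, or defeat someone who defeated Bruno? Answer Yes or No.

Sofia did not beat Bruno directly.
Sofia beat Wei, Yusuf, Kira, Kamil, Omar. Of those, Wei beat Bruno.

Yes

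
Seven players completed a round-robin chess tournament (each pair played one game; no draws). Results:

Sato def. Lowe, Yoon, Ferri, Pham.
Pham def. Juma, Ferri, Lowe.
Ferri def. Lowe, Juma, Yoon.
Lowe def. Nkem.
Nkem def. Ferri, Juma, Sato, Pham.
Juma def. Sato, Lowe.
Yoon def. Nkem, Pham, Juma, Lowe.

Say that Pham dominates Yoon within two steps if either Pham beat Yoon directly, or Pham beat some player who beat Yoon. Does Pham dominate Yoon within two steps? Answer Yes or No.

Yes

Pham did not beat Yoon directly.
Pham beat Lowe, Ferri, Juma. Of those, Ferri beat Yoon.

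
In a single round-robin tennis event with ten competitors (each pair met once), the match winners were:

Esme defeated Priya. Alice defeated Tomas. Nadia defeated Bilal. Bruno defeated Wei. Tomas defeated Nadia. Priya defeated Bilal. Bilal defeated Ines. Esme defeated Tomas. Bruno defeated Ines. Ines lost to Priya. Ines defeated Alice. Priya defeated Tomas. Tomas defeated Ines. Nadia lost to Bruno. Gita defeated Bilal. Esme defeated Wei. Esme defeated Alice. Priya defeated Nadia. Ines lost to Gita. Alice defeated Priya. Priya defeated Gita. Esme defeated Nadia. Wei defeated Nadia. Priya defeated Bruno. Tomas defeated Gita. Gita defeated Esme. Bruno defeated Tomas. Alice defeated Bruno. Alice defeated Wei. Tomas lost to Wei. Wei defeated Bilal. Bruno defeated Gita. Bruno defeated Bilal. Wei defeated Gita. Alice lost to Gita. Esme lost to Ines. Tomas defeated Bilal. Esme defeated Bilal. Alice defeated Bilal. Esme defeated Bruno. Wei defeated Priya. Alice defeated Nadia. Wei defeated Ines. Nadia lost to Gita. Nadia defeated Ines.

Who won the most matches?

Esme

Win totals: Alice 6, Gita 5, Esme 7, Nadia 2, Priya 6, Ines 2, Tomas 4, Bilal 1, Wei 6, Bruno 6.
Esme leads with 7 wins (next highest: 6).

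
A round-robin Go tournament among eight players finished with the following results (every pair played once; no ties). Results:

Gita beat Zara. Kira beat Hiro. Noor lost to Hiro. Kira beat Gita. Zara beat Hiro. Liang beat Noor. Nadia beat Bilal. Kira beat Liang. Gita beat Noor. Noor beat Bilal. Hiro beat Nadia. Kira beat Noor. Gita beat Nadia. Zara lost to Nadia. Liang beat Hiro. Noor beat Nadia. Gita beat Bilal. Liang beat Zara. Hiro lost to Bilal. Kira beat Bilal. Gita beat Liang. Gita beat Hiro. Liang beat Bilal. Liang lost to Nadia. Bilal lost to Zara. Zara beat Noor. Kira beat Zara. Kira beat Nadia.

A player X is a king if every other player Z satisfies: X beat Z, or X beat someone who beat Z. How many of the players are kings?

1

Noor cannot reach Kira, Gita in two steps.
Nadia cannot reach Kira, Gita in two steps.
Bilal cannot reach Kira, Gita, Zara, Liang in two steps.
Hiro cannot reach Kira, Gita in two steps.
Kira reaches everyone (king).
Gita cannot reach Kira in two steps.
Zara cannot reach Kira, Gita, Liang in two steps.
Liang cannot reach Kira, Gita in two steps.
Kings: Kira — 1.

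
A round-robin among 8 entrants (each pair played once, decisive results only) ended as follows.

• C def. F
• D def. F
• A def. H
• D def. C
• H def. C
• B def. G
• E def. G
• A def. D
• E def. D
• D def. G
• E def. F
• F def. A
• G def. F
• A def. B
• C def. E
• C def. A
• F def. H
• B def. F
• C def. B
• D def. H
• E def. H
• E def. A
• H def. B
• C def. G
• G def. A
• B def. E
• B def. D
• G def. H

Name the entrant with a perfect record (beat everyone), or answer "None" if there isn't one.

None

Highest win total is E with 5 (out of 7 possible).
E lost to B, C, so no entrant went undefeated.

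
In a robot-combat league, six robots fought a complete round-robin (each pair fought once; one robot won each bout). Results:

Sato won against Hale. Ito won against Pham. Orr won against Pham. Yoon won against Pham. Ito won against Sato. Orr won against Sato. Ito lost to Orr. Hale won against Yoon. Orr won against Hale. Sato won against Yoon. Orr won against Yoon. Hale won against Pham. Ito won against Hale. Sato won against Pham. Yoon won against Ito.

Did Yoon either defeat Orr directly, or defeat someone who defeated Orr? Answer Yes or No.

No

Yoon did not beat Orr directly.
Yoon beat Pham, Ito, but each of them lost to Orr. No two-step path.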